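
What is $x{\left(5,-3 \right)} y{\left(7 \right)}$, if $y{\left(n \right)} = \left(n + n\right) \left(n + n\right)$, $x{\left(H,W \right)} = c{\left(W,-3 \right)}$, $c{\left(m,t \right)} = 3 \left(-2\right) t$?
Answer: $3528$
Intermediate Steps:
$c{\left(m,t \right)} = - 6 t$
$x{\left(H,W \right)} = 18$ ($x{\left(H,W \right)} = \left(-6\right) \left(-3\right) = 18$)
$y{\left(n \right)} = 4 n^{2}$ ($y{\left(n \right)} = 2 n 2 n = 4 n^{2}$)
$x{\left(5,-3 \right)} y{\left(7 \right)} = 18 \cdot 4 \cdot 7^{2} = 18 \cdot 4 \cdot 49 = 18 \cdot 196 = 3528$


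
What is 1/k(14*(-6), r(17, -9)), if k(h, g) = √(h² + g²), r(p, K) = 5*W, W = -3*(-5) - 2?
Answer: √11281/11281 ≈ 0.0094151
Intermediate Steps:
W = 13 (W = 15 - 2 = 13)
r(p, K) = 65 (r(p, K) = 5*13 = 65)
k(h, g) = √(g² + h²)
1/k(14*(-6), r(17, -9)) = 1/(√(65² + (14*(-6))²)) = 1/(√(4225 + (-84)²)) = 1/(√(4225 + 7056)) = 1/(√11281) = √11281/11281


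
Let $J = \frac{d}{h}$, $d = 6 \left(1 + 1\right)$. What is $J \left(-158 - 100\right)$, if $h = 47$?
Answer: $- \frac{3096}{47} \approx -65.872$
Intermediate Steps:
$d = 12$ ($d = 6 \cdot 2 = 12$)
$J = \frac{12}{47} \approx 0.25532$
$J \left(-158 - 100\right) = \frac{12 \left(-158 - 100\right)}{47} = \frac{12}{47} \left(-258\right) = - \frac{3096}{47}$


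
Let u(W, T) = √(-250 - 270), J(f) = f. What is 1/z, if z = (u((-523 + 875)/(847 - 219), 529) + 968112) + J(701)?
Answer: 968813/938598629489 - 2*I*√130/938598629489 ≈ 1.0322e-6 - 2.4295e-11*I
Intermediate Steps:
u(W, T) = 2*I*√130 (u(W, T) = √(-520) = 2*I*√130)
z = 968813 + 2*I*√130 (z = (2*I*√130 + 968112) + 701 = (968112 + 2*I*√130) + 701 = 968813 + 2*I*√130 ≈ 9.6881e+5 + 22.803*I)
1/z = 1/(968813 + 2*I*√130)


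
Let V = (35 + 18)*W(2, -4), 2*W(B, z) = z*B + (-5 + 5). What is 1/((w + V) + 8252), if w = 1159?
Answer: 1/9199 ≈ 0.00010871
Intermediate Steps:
W(B, z) = B*z/2 (W(B, z) = (z*B + (-5 + 5))/2 = (B*z + 0)/2 = (B*z)/2 = B*z/2)
V = -212 (V = (35 + 18)*((½)*2*(-4)) = 53*(-4) = -212)
1/((w + V) + 8252) = 1/((1159 - 212) + 8252) = 1/(947 + 8252) = 1/9199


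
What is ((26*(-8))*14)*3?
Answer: -8736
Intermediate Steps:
((26*(-8))*14)*3 = -208*14*3 = -2912*3 = -8736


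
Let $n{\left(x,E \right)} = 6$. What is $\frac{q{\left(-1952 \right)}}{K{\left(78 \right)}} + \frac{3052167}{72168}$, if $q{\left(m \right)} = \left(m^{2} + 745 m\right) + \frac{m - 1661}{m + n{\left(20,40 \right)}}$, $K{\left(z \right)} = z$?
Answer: $\frac{890716789051}{29446872} \approx 30248.0$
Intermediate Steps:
$q{\left(m \right)} = m^{2} + 745 m + \frac{-1661 + m}{6 + m}$ ($q{\left(m \right)} = \left(m^{2} + 745 m\right) + \frac{m - 1661}{m + 6} = \left(m^{2} + 745 m\right) + \frac{-1661 + m}{6 + m} = m^{2} + 745 m + \frac{-1661 + m}{6 + m}$)
$\frac{q{\left(-1952 \right)}}{K{\left(78 \right)}} + \frac{3052167}{72168} = \frac{\frac{1}{6 - 1952} \left(-1661 + \left(-1952\right)^{3} + 751 \left(-1952\right)^{2} + 4471 \left(-1952\right)\right)}{78} + \frac{3052167}{72168} = \frac{-1661 - 7437713408 + 751 \cdot 3810304 - 8727392}{-1946} \cdot \frac{1}{78} + 3052167 \cdot \frac{1}{72168} = - \frac{-1661 - 7437713408 + 2861538304 - 8727392}{1946} \cdot \frac{1}{78} + \frac{32819}{776} = \left(- \frac{1}{1946}\right) \left(-4584904157\right) \frac{1}{78} + \frac{32819}{776} = \frac{4584904157}{1946} \cdot \frac{1}{78} + \frac{32819}{776} = \frac{4584904157}{151788} + \frac{32819}{776} = \frac{890716789051}{29446872}$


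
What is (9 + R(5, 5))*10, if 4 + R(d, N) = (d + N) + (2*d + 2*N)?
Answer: 350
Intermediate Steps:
R(d, N) = -4 + 3*N + 3*d (R(d, N) = -4 + ((d + N) + (2*d + 2*N)) = -4 + ((N + d) + (2*N + 2*d)) = -4 + (3*N + 3*d) = -4 + 3*N + 3*d)
(9 + R(5, 5))*10 = (9 + (-4 + 3*5 + 3*5))*10 = (9 + (-4 + 15 + 15))*10 = (9 + 26)*10 = 35*10 = 350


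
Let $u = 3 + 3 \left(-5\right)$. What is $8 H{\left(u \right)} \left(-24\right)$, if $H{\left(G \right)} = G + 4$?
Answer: $1536$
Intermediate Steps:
$u = -12$ ($u = 3 - 15 = -12$)
$H{\left(G \right)} = 4 + G$
$8 H{\left(u \right)} \left(-24\right) = 8 \left(4 - 12\right) \left(-24\right) = 8 \left(-8\right) \left(-24\right) = \left(-64\right) \left(-24\right) = 1536$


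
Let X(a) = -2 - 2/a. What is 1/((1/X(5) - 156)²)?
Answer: 144/3523129 ≈ 4.0873e-5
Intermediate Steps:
1/((1/X(5) - 156)²) = 1/((1/(-2 - 2/5) - 156)²) = 1/((1/(-2 - 2*⅕) - 156)²) = 1/((1/(-2 - ⅖) - 156)²) = 1/((1/(-12/5) - 156)²) = 1/((-5/12 - 156)²) = 1/((-1877/12)²) = 1/(3523129/144) = 144/3523129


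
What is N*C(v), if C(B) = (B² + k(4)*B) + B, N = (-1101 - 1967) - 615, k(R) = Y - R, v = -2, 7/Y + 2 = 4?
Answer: -11049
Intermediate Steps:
Y = 7/2 (Y = 7/(-2 + 4) = 7/2 ≈ 3.5000)
k(R) = 7/2 - R
N = -3683 (N = -3068 - 615 = -3683)
C(B) = B² + B/2 (C(B) = (B² + (7/2 - 1*4)*B) + B = (B² + (7/2 - 4)*B) + B = (B² - B/2) + B = B² + B/2)
N*C(v) = -(-7366)*(½ - 2) = -(-7366)*(-3)/2 = -3683*3 = -11049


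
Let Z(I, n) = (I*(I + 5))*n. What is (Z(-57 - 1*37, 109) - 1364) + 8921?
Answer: 919451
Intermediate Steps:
Z(I, n) = I*n*(5 + I) (Z(I, n) = (I*(5 + I))*n = I*n*(5 + I))
(Z(-57 - 1*37, 109) - 1364) + 8921 = ((-57 - 1*37)*109*(5 + (-57 - 1*37)) - 1364) + 8921 = ((-57 - 37)*109*(5 + (-57 - 37)) - 1364) + 8921 = (-94*109*(5 - 94) - 1364) + 8921 = (-94*109*(-89) - 1364) + 8921 = (911894 - 1364) + 8921 = 910530 + 8921 = 919451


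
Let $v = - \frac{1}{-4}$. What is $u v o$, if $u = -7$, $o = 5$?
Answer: $- \frac{35}{4} \approx -8.75$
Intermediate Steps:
$v = \frac{1}{4}$ ($v = \left(-1\right) \left(- \frac{1}{4}\right) = \frac{1}{4} \approx 0.25$)
$u v o = \left(-7\right) \frac{1}{4} \cdot 5 = \left(- \frac{7}{4}\right) 5 = - \frac{35}{4}$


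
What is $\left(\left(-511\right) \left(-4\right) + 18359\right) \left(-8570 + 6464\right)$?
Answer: $-42968718$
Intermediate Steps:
$\left(\left(-511\right) \left(-4\right) + 18359\right) \left(-8570 + 6464\right) = \left(2044 + 18359\right) \left(-2106\right) = 20403 \left(-2106\right) = -42968718$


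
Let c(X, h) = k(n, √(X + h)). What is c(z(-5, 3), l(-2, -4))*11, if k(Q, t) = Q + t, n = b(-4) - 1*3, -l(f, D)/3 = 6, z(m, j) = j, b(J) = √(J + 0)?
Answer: -33 + 22*I + 11*I*√15 ≈ -33.0 + 64.603*I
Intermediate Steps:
b(J) = √J
l(f, D) = -18 (l(f, D) = -3*6 = -18)
n = -3 + 2*I (n = √(-4) - 1*3 = 2*I - 3 = -3 + 2*I ≈ -3.0 + 2.0*I)
c(X, h) = -3 + √(X + h) + 2*I (c(X, h) = (-3 + 2*I) + √(X + h) = -3 + √(X + h) + 2*I)
c(z(-5, 3), l(-2, -4))*11 = (-3 + √(3 - 18) + 2*I)*11 = (-3 + √(-15) + 2*I)*11 = (-3 + I*√15 + 2*I)*11 = (-3 + 2*I + I*√15)*11 = -33 + 22*I + 11*I*√15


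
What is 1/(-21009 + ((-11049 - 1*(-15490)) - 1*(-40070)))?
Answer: 1/23502 ≈ 4.2550e-5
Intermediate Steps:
1/(-21009 + ((-11049 - 1*(-15490)) - 1*(-40070))) = 1/(-21009 + ((-11049 + 15490) + 40070)) = 1/(-21009 + (4441 + 40070)) = 1/(-21009 + 44511) = 1/23502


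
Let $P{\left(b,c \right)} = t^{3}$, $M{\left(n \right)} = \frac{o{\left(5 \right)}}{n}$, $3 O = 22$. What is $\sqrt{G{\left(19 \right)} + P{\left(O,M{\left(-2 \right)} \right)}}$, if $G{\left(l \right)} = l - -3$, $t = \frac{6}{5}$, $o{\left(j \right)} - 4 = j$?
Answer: $\frac{\sqrt{14830}}{25} \approx 4.8711$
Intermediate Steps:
$O = \frac{22}{3}$ ($O = \frac{1}{3} \cdot 22 = \frac{22}{3} \approx 7.3333$)
$o{\left(j \right)} = 4 + j$
$t = \frac{6}{5}$ ($t = 6 \cdot \frac{1}{5} = \frac{6}{5} \approx 1.2$)
$G{\left(l \right)} = 3 + l$ ($G{\left(l \right)} = l + 3 = 3 + l$)
$M{\left(n \right)} = \frac{9}{n}$ ($M{\left(n \right)} = \frac{4 + 5}{n} = \frac{9}{n}$)
$P{\left(b,c \right)} = \frac{216}{125}$ ($P{\left(b,c \right)} = \left(\frac{6}{5}\right)^{3} = \frac{216}{125}$)
$\sqrt{G{\left(19 \right)} + P{\left(O,M{\left(-2 \right)} \right)}} = \sqrt{\left(3 + 19\right) + \frac{216}{125}} = \sqrt{22 + \frac{216}{125}} = \sqrt{\frac{2966}{125}} = \frac{\sqrt{14830}}{25}$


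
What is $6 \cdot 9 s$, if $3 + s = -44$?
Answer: $-2538$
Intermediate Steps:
$s = -47$ ($s = -3 - 44 = -47$)
$6 \cdot 9 s = 6 \cdot 9 \left(-47\right) = 54 \left(-47\right) = -2538$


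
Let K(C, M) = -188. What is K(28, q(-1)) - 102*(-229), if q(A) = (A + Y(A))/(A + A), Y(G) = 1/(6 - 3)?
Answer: 23170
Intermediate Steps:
Y(G) = 1/3
q(A) = (1/3 + A)/(2*A) (q(A) = (A + 1/3)/(A + A) = (1/3 + A)/((2*A)) = (1/3 + A)*(1/(2*A)) = (1/3 + A)/(2*A))
K(28, q(-1)) - 102*(-229) = -188 - 102*(-229) = -188 + 23358 = 23170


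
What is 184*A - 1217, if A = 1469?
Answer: 269079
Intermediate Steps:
184*A - 1217 = 184*1469 - 1217 = 270296 - 1217 = 269079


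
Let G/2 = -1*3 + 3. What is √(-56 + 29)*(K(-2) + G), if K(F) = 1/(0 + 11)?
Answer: 3*I*√3/11 ≈ 0.47238*I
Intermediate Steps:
K(F) = 1/11
G = 0 (G = 2*(-1*3 + 3) = 2*(-3 + 3) = 2*0 = 0)
√(-56 + 29)*(K(-2) + G) = √(-56 + 29)*(1/11 + 0) = √(-27)*(1/11) = (3*I*√3)*(1/11) = 3*I*√3/11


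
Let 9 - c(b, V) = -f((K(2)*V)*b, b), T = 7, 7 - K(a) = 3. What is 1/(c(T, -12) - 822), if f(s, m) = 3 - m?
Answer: -1/817 ≈ -0.0012240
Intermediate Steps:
K(a) = 4 (K(a) = 7 - 1*3 = 7 - 3 = 4)
c(b, V) = 12 - b (c(b, V) = 9 - (-1)*(3 - b) = 9 - (-3 + b) = 9 + (3 - b) = 12 - b)
1/(c(T, -12) - 822) = 1/((12 - 1*7) - 822) = 1/((12 - 7) - 822) = 1/(5 - 822) = 1/(-817) = -1/817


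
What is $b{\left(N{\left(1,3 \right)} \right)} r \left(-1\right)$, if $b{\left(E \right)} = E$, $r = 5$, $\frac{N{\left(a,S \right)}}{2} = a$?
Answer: $-10$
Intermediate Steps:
$N{\left(a,S \right)} = 2 a$
$b{\left(N{\left(1,3 \right)} \right)} r \left(-1\right) = 2 \cdot 1 \cdot 5 \left(-1\right) = 2 \cdot 5 \left(-1\right) = 10 \left(-1\right) = -10$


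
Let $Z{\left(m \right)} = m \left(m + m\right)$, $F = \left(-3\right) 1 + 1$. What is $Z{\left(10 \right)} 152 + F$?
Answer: $30398$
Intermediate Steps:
$F = -2$ ($F = -3 + 1 = -2$)
$Z{\left(m \right)} = 2 m^{2}$ ($Z{\left(m \right)} = m 2 m = 2 m^{2}$)
$Z{\left(10 \right)} 152 + F = 2 \cdot 10^{2} \cdot 152 - 2 = 2 \cdot 100 \cdot 152 - 2 = 200 \cdot 152 - 2 = 30400 - 2 = 30398$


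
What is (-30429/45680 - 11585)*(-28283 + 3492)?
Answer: 13120220980139/45680 ≈ 2.8722e+8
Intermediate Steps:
(-30429/45680 - 11585)*(-28283 + 3492) = (-30429*1/45680 - 11585)*(-24791) = (-30429/45680 - 11585)*(-24791) = -529233229/45680*(-24791) = 13120220980139/45680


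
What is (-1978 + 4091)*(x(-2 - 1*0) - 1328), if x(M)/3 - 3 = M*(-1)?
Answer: -2774369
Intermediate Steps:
x(M) = 9 - 3*M (x(M) = 9 + 3*(M*(-1)) = 9 + 3*(-M) = 9 - 3*M)
(-1978 + 4091)*(x(-2 - 1*0) - 1328) = (-1978 + 4091)*((9 - 3*(-2 - 1*0)) - 1328) = 2113*((9 - 3*(-2 + 0)) - 1328) = 2113*((9 - 3*(-2)) - 1328) = 2113*((9 + 6) - 1328) = 2113*(15 - 1328) = 2113*(-1313) = -2774369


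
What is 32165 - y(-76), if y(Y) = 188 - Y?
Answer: 31901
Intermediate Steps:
32165 - y(-76) = 32165 - (188 - 1*(-76)) = 32165 - (188 + 76) = 32165 - 1*264 = 32165 - 264 = 31901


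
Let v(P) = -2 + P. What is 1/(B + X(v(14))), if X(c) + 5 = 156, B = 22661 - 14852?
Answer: 1/7960 ≈ 0.00012563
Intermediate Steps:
B = 7809
X(c) = 151 (X(c) = -5 + 156 = 151)
1/(B + X(v(14))) = 1/(7809 + 151) = 1/7960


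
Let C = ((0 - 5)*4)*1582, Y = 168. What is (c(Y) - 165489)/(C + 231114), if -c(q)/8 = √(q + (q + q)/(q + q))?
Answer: -165593/199474 ≈ -0.83015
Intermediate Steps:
c(q) = -8*√(1 + q) (c(q) = -8*√(q + (q + q)/(q + q)) = -8*√(q + (2*q)/((2*q))) = -8*√(q + (2*q)*(1/(2*q))) = -8*√(q + 1) = -8*√(1 + q))
C = -31640 (C = -5*4*1582 = -20*1582 = -31640)
(c(Y) - 165489)/(C + 231114) = (-8*√(1 + 168) - 165489)/(-31640 + 231114) = (-8*√169 - 165489)/199474 = (-8*13 - 165489)*(1/199474) = (-104 - 165489)*(1/199474) = -165593*1/199474 = -165593/199474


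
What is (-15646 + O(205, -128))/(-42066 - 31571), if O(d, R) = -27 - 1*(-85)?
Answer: 15588/73637 ≈ 0.21169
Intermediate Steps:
O(d, R) = 58 (O(d, R) = -27 + 85 = 58)
(-15646 + O(205, -128))/(-42066 - 31571) = (-15646 + 58)/(-42066 - 31571) = -15588/(-73637) = -15588*(-1/73637) = 15588/73637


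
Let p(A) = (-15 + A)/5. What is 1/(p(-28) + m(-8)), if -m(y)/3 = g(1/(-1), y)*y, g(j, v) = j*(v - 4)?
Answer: 5/1397 ≈ 0.0035791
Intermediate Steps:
p(A) = -3 + A/5 (p(A) = (-15 + A)*(⅕) = -3 + A/5)
g(j, v) = j*(-4 + v)
m(y) = -3*y*(4 - y) (m(y) = -3*(-4 + y)/(-1)*y = -3*(-(-4 + y))*y = -3*(4 - y)*y = -3*y*(4 - y))
1/(p(-28) + m(-8)) = 1/((-3 + (⅕)*(-28)) + 3*(-8)*(-4 - 8)) = 1/((-3 - 28/5) + 3*(-8)*(-12)) = 1/(-43/5 + 288) = 1/(1397/5) = 5/1397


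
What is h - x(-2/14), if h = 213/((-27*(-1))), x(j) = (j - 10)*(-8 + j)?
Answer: -32944/441 ≈ -74.703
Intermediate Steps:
x(j) = (-10 + j)*(-8 + j)
h = 71/9 (h = 213/27 = 213*(1/27) = 71/9 ≈ 7.8889)
h - x(-2/14) = 71/9 - (80 + (-2/14)² - (-36)/14) = 71/9 - (80 + (-2*1/14)² - (-36)/14) = 71/9 - (80 + (-⅐)² - 18*(-⅐)) = 71/9 - (80 + 1/49 + 18/7) = 71/9 - 1*4047/49 = 71/9 - 4047/49 = -32944/441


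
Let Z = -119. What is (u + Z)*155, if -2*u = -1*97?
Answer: -21855/2 ≈ -10928.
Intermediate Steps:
u = 97/2 (u = -(-1)*97/2 = -½*(-97) = 97/2 ≈ 48.500)
(u + Z)*155 = (97/2 - 119)*155 = -141/2*155 = -21855/2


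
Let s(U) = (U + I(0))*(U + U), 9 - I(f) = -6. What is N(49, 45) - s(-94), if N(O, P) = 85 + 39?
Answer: -14728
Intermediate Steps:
I(f) = 15 (I(f) = 9 - 1*(-6) = 9 + 6 = 15)
N(O, P) = 124
s(U) = 2*U*(15 + U) (s(U) = (U + 15)*(U + U) = (15 + U)*(2*U) = 2*U*(15 + U))
N(49, 45) - s(-94) = 124 - 2*(-94)*(15 - 94) = 124 - 2*(-94)*(-79) = 124 - 1*14852 = 124 - 14852 = -14728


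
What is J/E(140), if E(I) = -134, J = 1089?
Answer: -1089/134 ≈ -8.1269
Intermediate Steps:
J/E(140) = 1089/(-134) = 1089*(-1/134) = -1089/134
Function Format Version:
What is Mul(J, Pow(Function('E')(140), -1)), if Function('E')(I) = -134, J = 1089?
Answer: Rational(-1089, 134) ≈ -8.1269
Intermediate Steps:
Mul(J, Pow(Function('E')(140), -1)) = Mul(1089, Pow(-134, -1)) = Mul(1089, Rational(-1, 134)) = Rational(-1089, 134)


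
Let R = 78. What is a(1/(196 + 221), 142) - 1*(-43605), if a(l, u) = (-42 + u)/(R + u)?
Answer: 479660/11 ≈ 43605.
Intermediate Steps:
a(l, u) = (-42 + u)/(78 + u)
a(1/(196 + 221), 142) - 1*(-43605) = (-42 + 142)/(78 + 142) - 1*(-43605) = 100/220 + 43605 = (1/220)*100 + 43605 = 5/11 + 43605 = 479660/11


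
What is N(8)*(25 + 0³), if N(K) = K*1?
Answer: 200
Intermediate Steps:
N(K) = K
N(8)*(25 + 0³) = 8*(25 + 0³) = 8*(25 + 0) = 8*25 = 200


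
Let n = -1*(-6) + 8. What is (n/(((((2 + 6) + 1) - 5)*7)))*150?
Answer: 75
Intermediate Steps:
n = 14 (n = 6 + 8 = 14)
(n/(((((2 + 6) + 1) - 5)*7)))*150 = (14/((((2 + 6) + 1) - 5)*7))*150 = (14/(((8 + 1) - 5)*7))*150 = (14/((9 - 5)*7))*150 = (14/(4*7))*150 = (14/28)*150 = ((1/28)*14)*150 = (1/2)*150 = 75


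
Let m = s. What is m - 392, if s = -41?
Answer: -433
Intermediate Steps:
m = -41
m - 392 = -41 - 392 = -433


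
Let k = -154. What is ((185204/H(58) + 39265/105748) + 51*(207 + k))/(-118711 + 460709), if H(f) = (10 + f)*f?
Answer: 143385040811/17829643020472 ≈ 0.0080419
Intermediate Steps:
H(f) = f*(10 + f)
((185204/H(58) + 39265/105748) + 51*(207 + k))/(-118711 + 460709) = ((185204/((58*(10 + 58))) + 39265/105748) + 51*(207 - 154))/(-118711 + 460709) = ((185204/((58*68)) + 39265*(1/105748)) + 51*53)/341998 = ((185204/3944 + 39265/105748) + 2703)*(1/341998) = ((185204*(1/3944) + 39265/105748) + 2703)*(1/341998) = ((46301/986 + 39265/105748) + 2703)*(1/341998) = (2467476719/52133764 + 2703)*(1/341998) = (143385040811/52133764)*(1/341998) = 143385040811/17829643020472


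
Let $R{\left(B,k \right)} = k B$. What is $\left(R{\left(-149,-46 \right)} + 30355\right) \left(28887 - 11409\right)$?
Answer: $650338902$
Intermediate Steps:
$R{\left(B,k \right)} = B k$
$\left(R{\left(-149,-46 \right)} + 30355\right) \left(28887 - 11409\right) = \left(\left(-149\right) \left(-46\right) + 30355\right) \left(28887 - 11409\right) = \left(6854 + 30355\right) 17478 = 37209 \cdot 17478 = 650338902$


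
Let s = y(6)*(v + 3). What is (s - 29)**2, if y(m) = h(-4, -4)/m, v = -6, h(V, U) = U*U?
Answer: 1369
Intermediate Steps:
h(V, U) = U**2
y(m) = 16/m (y(m) = (-4)**2/m = 16/m)
s = -8 (s = (16/6)*(-6 + 3) = (16*(1/6))*(-3) = (8/3)*(-3) = -8)
(s - 29)**2 = (-8 - 29)**2 = (-37)**2 = 1369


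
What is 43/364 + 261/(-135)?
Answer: -9911/5460 ≈ -1.8152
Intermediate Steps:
43/364 + 261/(-135) = 43*(1/364) + 261*(-1/135) = 43/364 - 29/15 = -9911/5460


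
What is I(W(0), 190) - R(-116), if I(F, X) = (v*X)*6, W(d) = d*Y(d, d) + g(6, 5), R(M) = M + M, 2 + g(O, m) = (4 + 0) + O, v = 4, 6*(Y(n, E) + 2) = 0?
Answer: 4792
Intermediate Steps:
Y(n, E) = -2 (Y(n, E) = -2 + (⅙)*0 = -2 + 0 = -2)
g(O, m) = 2 + O (g(O, m) = -2 + ((4 + 0) + O) = -2 + (4 + O) = 2 + O)
R(M) = 2*M
W(d) = 8 - 2*d (W(d) = d*(-2) + (2 + 6) = -2*d + 8 = 8 - 2*d)
I(F, X) = 24*X (I(F, X) = (4*X)*6 = 24*X)
I(W(0), 190) - R(-116) = 24*190 - 2*(-116) = 4560 - 1*(-232) = 4560 + 232 = 4792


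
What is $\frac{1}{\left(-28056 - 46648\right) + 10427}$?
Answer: $- \frac{1}{64277} \approx -1.5558 \cdot 10^{-5}$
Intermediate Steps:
$\frac{1}{\left(-28056 - 46648\right) + 10427} = \frac{1}{-74704 + 10427} = \frac{1}{-64277} = - \frac{1}{64277}$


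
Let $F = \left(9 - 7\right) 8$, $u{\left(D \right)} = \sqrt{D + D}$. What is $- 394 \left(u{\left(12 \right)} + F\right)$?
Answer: $-6304 - 788 \sqrt{6} \approx -8234.2$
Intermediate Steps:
$u{\left(D \right)} = \sqrt{2} \sqrt{D}$ ($u{\left(D \right)} = \sqrt{2 D} = \sqrt{2} \sqrt{D}$)
$F = 16$ ($F = 2 \cdot 8 = 16$)
$- 394 \left(u{\left(12 \right)} + F\right) = - 394 \left(\sqrt{2} \sqrt{12} + 16\right) = - 394 \left(\sqrt{2} \cdot 2 \sqrt{3} + 16\right) = - 394 \left(2 \sqrt{6} + 16\right) = - 394 \left(16 + 2 \sqrt{6}\right) = -6304 - 788 \sqrt{6}$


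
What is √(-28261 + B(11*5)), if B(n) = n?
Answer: 3*I*√3134 ≈ 167.95*I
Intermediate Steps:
√(-28261 + B(11*5)) = √(-28261 + 11*5) = √(-28261 + 55) = √(-28206) = 3*I*√3134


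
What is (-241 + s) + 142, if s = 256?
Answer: 157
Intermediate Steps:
(-241 + s) + 142 = (-241 + 256) + 142 = 15 + 142 = 157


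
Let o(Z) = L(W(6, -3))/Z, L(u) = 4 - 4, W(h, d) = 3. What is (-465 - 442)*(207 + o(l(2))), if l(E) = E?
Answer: -187749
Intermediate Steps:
L(u) = 0
o(Z) = 0 (o(Z) = 0/Z = 0)
(-465 - 442)*(207 + o(l(2))) = (-465 - 442)*(207 + 0) = -907*207 = -187749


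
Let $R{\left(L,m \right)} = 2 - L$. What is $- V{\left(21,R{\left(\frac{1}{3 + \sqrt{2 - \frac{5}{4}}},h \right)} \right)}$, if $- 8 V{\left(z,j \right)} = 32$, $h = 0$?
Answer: $4$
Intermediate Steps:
$V{\left(z,j \right)} = -4$ ($V{\left(z,j \right)} = \left(- \frac{1}{8}\right) 32 = -4$)
$- V{\left(21,R{\left(\frac{1}{3 + \sqrt{2 - \frac{5}{4}}},h \right)} \right)} = \left(-1\right) \left(-4\right) = 4$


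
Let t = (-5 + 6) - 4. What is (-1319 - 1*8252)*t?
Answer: 28713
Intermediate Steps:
t = -3 (t = 1 - 4 = -3)
(-1319 - 1*8252)*t = (-1319 - 1*8252)*(-3) = (-1319 - 8252)*(-3) = -9571*(-3) = 28713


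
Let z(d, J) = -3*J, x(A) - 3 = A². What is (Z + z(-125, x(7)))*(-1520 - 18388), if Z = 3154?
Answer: -59684184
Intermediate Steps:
x(A) = 3 + A²
(Z + z(-125, x(7)))*(-1520 - 18388) = (3154 - 3*(3 + 7²))*(-1520 - 18388) = (3154 - 3*(3 + 49))*(-19908) = (3154 - 3*52)*(-19908) = (3154 - 156)*(-19908) = 2998*(-19908) = -59684184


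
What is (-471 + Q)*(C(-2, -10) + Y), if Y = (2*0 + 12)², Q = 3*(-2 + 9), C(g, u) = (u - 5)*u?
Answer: -132300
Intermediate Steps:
C(g, u) = u*(-5 + u) (C(g, u) = (-5 + u)*u = u*(-5 + u))
Q = 21 (Q = 3*7 = 21)
Y = 144 (Y = (0 + 12)² = 12² = 144)
(-471 + Q)*(C(-2, -10) + Y) = (-471 + 21)*(-10*(-5 - 10) + 144) = -450*(-10*(-15) + 144) = -450*(150 + 144) = -450*294 = -132300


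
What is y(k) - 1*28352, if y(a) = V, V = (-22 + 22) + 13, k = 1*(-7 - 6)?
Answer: -28339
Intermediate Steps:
k = -13 (k = 1*(-13) = -13)
V = 13 (V = 0 + 13 = 13)
y(a) = 13
y(k) - 1*28352 = 13 - 1*28352 = 13 - 28352 = -28339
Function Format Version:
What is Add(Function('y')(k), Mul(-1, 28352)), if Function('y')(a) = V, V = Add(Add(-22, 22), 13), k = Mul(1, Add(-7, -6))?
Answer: -28339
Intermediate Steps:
k = -13 (k = Mul(1, -13) = -13)
V = 13 (V = Add(0, 13) = 13)
Function('y')(a) = 13
Add(Function('y')(k), Mul(-1, 28352)) = Add(13, Mul(-1, 28352)) = Add(13, -28352) = -28339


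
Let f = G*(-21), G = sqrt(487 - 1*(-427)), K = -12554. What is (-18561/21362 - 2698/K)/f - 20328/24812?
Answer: -5082/6203 + 87690059*sqrt(914)/2573709525156 ≈ -0.81825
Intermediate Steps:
G = sqrt(914) (G = sqrt(487 + 427) = sqrt(914) ≈ 30.232)
f = -21*sqrt(914) (f = sqrt(914)*(-21) = -21*sqrt(914) ≈ -634.88)
(-18561/21362 - 2698/K)/f - 20328/24812 = (-18561/21362 - 2698/(-12554))/((-21*sqrt(914))) - 20328/24812 = (-18561*1/21362 - 2698*(-1/12554))*(-sqrt(914)/19194) - 20328*1/24812 = (-18561/21362 + 1349/6277)*(-sqrt(914)/19194) - 5082/6203 = -(-87690059)*sqrt(914)/2573709525156 - 5082/6203 = 87690059*sqrt(914)/2573709525156 - 5082/6203 = -5082/6203 + 87690059*sqrt(914)/2573709525156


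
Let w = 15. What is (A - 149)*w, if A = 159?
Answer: 150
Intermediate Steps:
(A - 149)*w = (159 - 149)*15 = 10*15 = 150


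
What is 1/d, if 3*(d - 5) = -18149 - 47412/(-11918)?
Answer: -17877/108036800 ≈ -0.00016547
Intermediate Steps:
d = -108036800/17877 (d = 5 + (-18149 - 47412/(-11918))/3 = 5 + (-18149 - 47412*(-1/11918))/3 = 5 + (-18149 + 23706/5959)/3 = 5 + (⅓)*(-108126185/5959) = 5 - 108126185/17877 = -108036800/17877 ≈ -6043.3)
1/d = 1/(-108036800/17877) = -17877/108036800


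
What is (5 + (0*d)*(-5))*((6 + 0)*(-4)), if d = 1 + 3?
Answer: -120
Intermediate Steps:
d = 4
(5 + (0*d)*(-5))*((6 + 0)*(-4)) = (5 + (0*4)*(-5))*((6 + 0)*(-4)) = (5 + 0*(-5))*(6*(-4)) = (5 + 0)*(-24) = 5*(-24) = -120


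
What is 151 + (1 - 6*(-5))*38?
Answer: 1329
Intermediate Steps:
151 + (1 - 6*(-5))*38 = 151 + (1 + 30)*38 = 151 + 31*38 = 151 + 1178 = 1329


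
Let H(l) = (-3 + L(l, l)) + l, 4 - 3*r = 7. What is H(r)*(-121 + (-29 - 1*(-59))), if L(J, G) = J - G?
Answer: 364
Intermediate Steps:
r = -1 (r = 4/3 - ⅓*7 = 4/3 - 7/3 = -1)
H(l) = -3 + l (H(l) = (-3 + (l - l)) + l = (-3 + 0) + l = -3 + l)
H(r)*(-121 + (-29 - 1*(-59))) = (-3 - 1)*(-121 + (-29 - 1*(-59))) = -4*(-121 + (-29 + 59)) = -4*(-121 + 30) = -4*(-91) = 364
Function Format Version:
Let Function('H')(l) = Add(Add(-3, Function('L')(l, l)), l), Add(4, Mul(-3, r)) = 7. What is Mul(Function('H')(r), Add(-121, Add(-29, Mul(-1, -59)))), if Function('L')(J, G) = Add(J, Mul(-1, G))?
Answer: 364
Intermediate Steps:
r = -1 (r = Add(Rational(4, 3), Mul(Rational(-1, 3), 7)) = Add(Rational(4, 3), Rational(-7, 3)) = -1)
Function('H')(l) = Add(-3, l) (Function('H')(l) = Add(Add(-3, Add(l, Mul(-1, l))), l) = Add(Add(-3, 0), l) = Add(-3, l))
Mul(Function('H')(r), Add(-121, Add(-29, Mul(-1, -59)))) = Mul(Add(-3, -1), Add(-121, Add(-29, Mul(-1, -59)))) = Mul(-4, Add(-121, Add(-29, 59))) = Mul(-4, Add(-121, 30)) = Mul(-4, -91) = 364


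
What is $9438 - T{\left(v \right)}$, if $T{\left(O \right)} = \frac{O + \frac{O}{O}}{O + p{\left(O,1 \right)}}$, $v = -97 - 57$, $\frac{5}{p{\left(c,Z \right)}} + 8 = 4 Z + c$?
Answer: $\frac{229668432}{24337} \approx 9437.0$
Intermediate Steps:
$p{\left(c,Z \right)} = \frac{5}{-8 + c + 4 Z}$ ($p{\left(c,Z \right)} = \frac{5}{-8 + \left(4 Z + c\right)} = \frac{5}{-8 + \left(c + 4 Z\right)} = \frac{5}{-8 + c + 4 Z}$)
$v = -154$ ($v = -97 - 57 = -154$)
$T{\left(O \right)} = \frac{1 + O}{O + \frac{5}{-4 + O}}$ ($T{\left(O \right)} = \frac{O + \frac{O}{O}}{O + \frac{5}{-8 + O + 4 \cdot 1}} = \frac{O + 1}{O + \frac{5}{-8 + O + 4}} = \frac{1 + O}{O + \frac{5}{-4 + O}}$)
$9438 - T{\left(v \right)} = 9438 - \frac{\left(1 - 154\right) \left(-4 - 154\right)}{5 - 154 \left(-4 - 154\right)} = 9438 - \frac{1}{5 - -24332} \left(-153\right) \left(-158\right) = 9438 - \frac{1}{5 + 24332} \left(-153\right) \left(-158\right) = 9438 - \frac{1}{24337} \left(-153\right) \left(-158\right) = 9438 - \frac{24174}{24337} = \frac{229668432}{24337}$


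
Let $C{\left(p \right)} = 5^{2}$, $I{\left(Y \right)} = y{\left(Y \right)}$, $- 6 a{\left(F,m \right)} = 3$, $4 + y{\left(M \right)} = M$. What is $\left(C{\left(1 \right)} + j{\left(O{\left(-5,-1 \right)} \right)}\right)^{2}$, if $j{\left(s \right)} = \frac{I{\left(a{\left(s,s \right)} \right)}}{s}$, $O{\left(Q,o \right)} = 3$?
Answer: $\frac{2209}{4} \approx 552.25$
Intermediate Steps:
$y{\left(M \right)} = -4 + M$
$a{\left(F,m \right)} = - \frac{1}{2}$ ($a{\left(F,m \right)} = \left(- \frac{1}{6}\right) 3 = - \frac{1}{2}$)
$I{\left(Y \right)} = -4 + Y$
$j{\left(s \right)} = - \frac{9}{2 s}$ ($j{\left(s \right)} = \frac{-4 - \frac{1}{2}}{s} = - \frac{9}{2 s}$)
$C{\left(p \right)} = 25$
$\left(C{\left(1 \right)} + j{\left(O{\left(-5,-1 \right)} \right)}\right)^{2} = \left(25 - \frac{9}{2 \cdot 3}\right)^{2} = \left(25 - \frac{3}{2}\right)^{2} = \left(\frac{47}{2}\right)^{2} = \frac{2209}{4}$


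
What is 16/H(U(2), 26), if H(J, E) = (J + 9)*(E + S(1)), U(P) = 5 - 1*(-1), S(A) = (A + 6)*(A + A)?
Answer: 2/75 ≈ 0.026667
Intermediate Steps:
S(A) = 2*A*(6 + A) (S(A) = (6 + A)*(2*A) = 2*A*(6 + A))
U(P) = 6 (U(P) = 5 + 1 = 6)
H(J, E) = (9 + J)*(14 + E) (H(J, E) = (J + 9)*(E + 2*1*(6 + 1)) = (9 + J)*(E + 2*1*7) = (9 + J)*(E + 14) = (9 + J)*(14 + E))
16/H(U(2), 26) = 16/(126 + 9*26 + 14*6 + 26*6) = 16/(126 + 234 + 84 + 156) = 16/600 = 16*(1/600) = 2/75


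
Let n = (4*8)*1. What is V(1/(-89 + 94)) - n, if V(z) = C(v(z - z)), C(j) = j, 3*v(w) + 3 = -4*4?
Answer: -115/3 ≈ -38.333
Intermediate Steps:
n = 32 (n = 32*1 = 32)
v(w) = -19/3 (v(w) = -1 + (-4*4)/3 = -1 + (1/3)*(-16) = -1 - 16/3 = -19/3)
V(z) = -19/3
V(1/(-89 + 94)) - n = -19/3 - 1*32 = -19/3 - 32 = -115/3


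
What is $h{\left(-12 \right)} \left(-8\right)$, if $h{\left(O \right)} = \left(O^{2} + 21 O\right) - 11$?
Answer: $952$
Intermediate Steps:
$h{\left(O \right)} = -11 + O^{2} + 21 O$
$h{\left(-12 \right)} \left(-8\right) = \left(-11 + \left(-12\right)^{2} + 21 \left(-12\right)\right) \left(-8\right) = \left(-11 + 144 - 252\right) \left(-8\right) = \left(-119\right) \left(-8\right) = 952$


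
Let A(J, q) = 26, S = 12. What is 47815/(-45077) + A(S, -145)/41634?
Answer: -994778854/938367909 ≈ -1.0601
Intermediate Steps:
47815/(-45077) + A(S, -145)/41634 = 47815/(-45077) + 26/41634 = 47815*(-1/45077) + 26*(1/41634) = -47815/45077 + 13/20817 = -994778854/938367909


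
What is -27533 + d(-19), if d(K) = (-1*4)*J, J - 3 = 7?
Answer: -27573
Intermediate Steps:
J = 10 (J = 3 + 7 = 10)
d(K) = -40 (d(K) = -1*4*10 = -4*10 = -40)
-27533 + d(-19) = -27533 - 40 = -27573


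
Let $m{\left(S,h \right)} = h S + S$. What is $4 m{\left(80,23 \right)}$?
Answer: $7680$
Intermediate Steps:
$m{\left(S,h \right)} = S + S h$ ($m{\left(S,h \right)} = S h + S = S + S h$)
$4 m{\left(80,23 \right)} = 4 \cdot 80 \left(1 + 23\right) = 4 \cdot 80 \cdot 24 = 4 \cdot 1920 = 7680$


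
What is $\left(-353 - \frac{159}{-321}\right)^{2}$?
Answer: $\frac{1422647524}{11449} \approx 1.2426 \cdot 10^{5}$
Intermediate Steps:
$\left(-353 - \frac{159}{-321}\right)^{2} = \left(-353 - - \frac{53}{107}\right)^{2} = \left(-353 + \frac{53}{107}\right)^{2} = \left(- \frac{37718}{107}\right)^{2} = \frac{1422647524}{11449}$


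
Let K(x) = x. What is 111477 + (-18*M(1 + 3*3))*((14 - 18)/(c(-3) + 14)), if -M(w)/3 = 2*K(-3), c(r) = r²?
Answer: 2565267/23 ≈ 1.1153e+5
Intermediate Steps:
M(w) = 18 (M(w) = -6*(-3) = -3*(-6) = 18)
111477 + (-18*M(1 + 3*3))*((14 - 18)/(c(-3) + 14)) = 111477 + (-18*18)*((14 - 18)/((-3)² + 14)) = 111477 - (-1296)/(9 + 14) = 111477 - (-1296)/23 = 111477 - 324*(-4/23) = 111477 + 1296/23 = 2565267/23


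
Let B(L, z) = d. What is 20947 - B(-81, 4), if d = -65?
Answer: 21012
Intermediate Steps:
B(L, z) = -65
20947 - B(-81, 4) = 20947 - 1*(-65) = 20947 + 65 = 21012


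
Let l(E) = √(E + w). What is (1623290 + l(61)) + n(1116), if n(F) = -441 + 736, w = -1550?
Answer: 1623585 + I*√1489 ≈ 1.6236e+6 + 38.588*I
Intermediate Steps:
l(E) = √(-1550 + E) (l(E) = √(E - 1550) = √(-1550 + E))
n(F) = 295
(1623290 + l(61)) + n(1116) = (1623290 + √(-1550 + 61)) + 295 = (1623290 + √(-1489)) + 295 = (1623290 + I*√1489) + 295 = 1623585 + I*√1489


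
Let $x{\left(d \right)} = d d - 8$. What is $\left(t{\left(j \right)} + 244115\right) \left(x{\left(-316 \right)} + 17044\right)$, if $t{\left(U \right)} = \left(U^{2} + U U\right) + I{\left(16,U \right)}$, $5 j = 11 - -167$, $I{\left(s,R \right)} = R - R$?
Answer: $\frac{720784476756}{25} \approx 2.8831 \cdot 10^{10}$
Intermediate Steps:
$I{\left(s,R \right)} = 0$
$j = \frac{178}{5}$ ($j = \frac{11 - -167}{5} = \frac{11 + 167}{5} = \frac{1}{5} \cdot 178 = \frac{178}{5} \approx 35.6$)
$x{\left(d \right)} = -8 + d^{2}$ ($x{\left(d \right)} = d^{2} - 8 = -8 + d^{2}$)
$t{\left(U \right)} = 2 U^{2}$ ($t{\left(U \right)} = \left(U^{2} + U U\right) + 0 = \left(U^{2} + U^{2}\right) + 0 = 2 U^{2} + 0 = 2 U^{2}$)
$\left(t{\left(j \right)} + 244115\right) \left(x{\left(-316 \right)} + 17044\right) = \left(2 \left(\frac{178}{5}\right)^{2} + 244115\right) \left(\left(-8 + \left(-316\right)^{2}\right) + 17044\right) = \left(2 \cdot \frac{31684}{25} + 244115\right) \left(\left(-8 + 99856\right) + 17044\right) = \left(\frac{63368}{25} + 244115\right) \left(99848 + 17044\right) = \frac{6166243}{25} \cdot 116892 = \frac{720784476756}{25}$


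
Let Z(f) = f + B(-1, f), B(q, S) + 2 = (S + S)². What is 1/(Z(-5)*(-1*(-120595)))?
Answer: 1/11215335 ≈ 8.9164e-8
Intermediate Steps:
B(q, S) = -2 + 4*S² (B(q, S) = -2 + (S + S)² = -2 + (2*S)² = -2 + 4*S²)
Z(f) = -2 + f + 4*f² (Z(f) = f + (-2 + 4*f²) = -2 + f + 4*f²)
1/(Z(-5)*(-1*(-120595))) = 1/((-2 - 5 + 4*(-5)²)*(-1*(-120595))) = 1/((-2 - 5 + 4*25)*120595) = 1/((-2 - 5 + 100)*120595) = 1/(93*120595) = 1/11215335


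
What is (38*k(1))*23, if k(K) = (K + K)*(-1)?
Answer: -1748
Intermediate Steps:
k(K) = -2*K (k(K) = (2*K)*(-1) = -2*K)
(38*k(1))*23 = (38*(-2*1))*23 = (38*(-2))*23 = -76*23 = -1748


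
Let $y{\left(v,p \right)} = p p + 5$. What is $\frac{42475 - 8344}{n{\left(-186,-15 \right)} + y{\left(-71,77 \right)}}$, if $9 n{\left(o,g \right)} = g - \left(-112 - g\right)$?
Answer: $\frac{307179}{53488} \approx 5.743$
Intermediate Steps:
$n{\left(o,g \right)} = \frac{112}{9} + \frac{2 g}{9}$ ($n{\left(o,g \right)} = \frac{g - \left(-112 - g\right)}{9} = \frac{g + \left(112 + g\right)}{9} = \frac{112 + 2 g}{9} = \frac{112}{9} + \frac{2 g}{9}$)
$y{\left(v,p \right)} = 5 + p^{2}$ ($y{\left(v,p \right)} = p^{2} + 5 = 5 + p^{2}$)
$\frac{42475 - 8344}{n{\left(-186,-15 \right)} + y{\left(-71,77 \right)}} = \frac{42475 - 8344}{\left(\frac{112}{9} + \frac{2}{9} \left(-15\right)\right) + \left(5 + 77^{2}\right)} = \frac{34131}{\left(\frac{112}{9} - \frac{10}{3}\right) + \left(5 + 5929\right)} = \frac{34131}{\frac{82}{9} + 5934} = \frac{34131}{\frac{53488}{9}} = 34131 \cdot \frac{9}{53488} = \frac{307179}{53488}$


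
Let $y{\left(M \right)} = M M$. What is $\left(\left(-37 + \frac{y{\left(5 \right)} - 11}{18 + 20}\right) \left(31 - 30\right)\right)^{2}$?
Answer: $\frac{484416}{361} \approx 1341.9$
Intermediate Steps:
$y{\left(M \right)} = M^{2}$
$\left(\left(-37 + \frac{y{\left(5 \right)} - 11}{18 + 20}\right) \left(31 - 30\right)\right)^{2} = \left(\left(-37 + \frac{5^{2} - 11}{18 + 20}\right) \left(31 - 30\right)\right)^{2} = \left(\left(-37 + \frac{25 - 11}{38}\right) 1\right)^{2} = \left(\left(-37 + 14 \cdot \frac{1}{38}\right) 1\right)^{2} = \left(\left(-37 + \frac{7}{19}\right) 1\right)^{2} = \left(\left(- \frac{696}{19}\right) 1\right)^{2} = \left(- \frac{696}{19}\right)^{2} = \frac{484416}{361}$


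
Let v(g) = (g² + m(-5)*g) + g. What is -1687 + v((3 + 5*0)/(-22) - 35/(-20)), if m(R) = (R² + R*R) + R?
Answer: -3117287/1936 ≈ -1610.2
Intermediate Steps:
m(R) = R + 2*R² (m(R) = (R² + R²) + R = 2*R² + R = R + 2*R²)
v(g) = g² + 46*g (v(g) = (g² + (-5*(1 + 2*(-5)))*g) + g = (g² + (-5*(1 - 10))*g) + g = (g² + (-5*(-9))*g) + g = (g² + 45*g) + g = g² + 46*g)
-1687 + v((3 + 5*0)/(-22) - 35/(-20)) = -1687 + ((3 + 5*0)/(-22) - 35/(-20))*(46 + ((3 + 5*0)/(-22) - 35/(-20))) = -1687 + ((3 + 0)*(-1/22) - 35*(-1/20))*(46 + ((3 + 0)*(-1/22) - 35*(-1/20))) = -1687 + (3*(-1/22) + 7/4)*(46 + (3*(-1/22) + 7/4)) = -1687 + (-3/22 + 7/4)*(46 + (-3/22 + 7/4)) = -1687 + 71*(46 + 71/44)/44 = -1687 + (71/44)*(2095/44) = -1687 + 148745/1936 = -3117287/1936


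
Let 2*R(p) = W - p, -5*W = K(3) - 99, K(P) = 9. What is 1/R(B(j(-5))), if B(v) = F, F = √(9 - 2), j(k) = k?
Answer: 36/317 + 2*√7/317 ≈ 0.13026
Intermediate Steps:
F = √7 ≈ 2.6458
W = 18 (W = -(9 - 99)/5 = -⅕*(-90) = 18)
B(v) = √7
R(p) = 9 - p/2 (R(p) = (18 - p)/2 = 9 - p/2)
1/R(B(j(-5))) = 1/(9 - √7/2)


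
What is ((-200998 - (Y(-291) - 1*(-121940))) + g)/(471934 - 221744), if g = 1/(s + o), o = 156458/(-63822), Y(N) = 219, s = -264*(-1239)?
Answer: -1686537353399364/1305726877186565 ≈ -1.2916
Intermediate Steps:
s = 327096
o = -78229/31911 (o = 156458*(-1/63822) = -78229/31911 ≈ -2.4515)
g = 31911/10437882227 (g = 1/(327096 - 78229/31911) = 1/(10437882227/31911) = 31911/10437882227 ≈ 3.0572e-6)
((-200998 - (Y(-291) - 1*(-121940))) + g)/(471934 - 221744) = ((-200998 - (219 - 1*(-121940))) + 31911/10437882227)/(471934 - 221744) = ((-200998 - (219 + 121940)) + 31911/10437882227)/250190 = ((-200998 - 1*122159) + 31911/10437882227)*(1/250190) = ((-200998 - 122159) + 31911/10437882227)*(1/250190) = (-323157 + 31911/10437882227)*(1/250190) = -3373074706798728/10437882227*1/250190 = -1686537353399364/1305726877186565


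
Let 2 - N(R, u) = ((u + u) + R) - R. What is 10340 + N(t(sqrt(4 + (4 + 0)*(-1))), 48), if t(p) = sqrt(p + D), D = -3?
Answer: 10246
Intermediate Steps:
t(p) = sqrt(-3 + p) (t(p) = sqrt(p - 3) = sqrt(-3 + p))
N(R, u) = 2 - 2*u (N(R, u) = 2 - (((u + u) + R) - R) = 2 - ((2*u + R) - R) = 2 - ((R + 2*u) - R) = 2 - 2*u)
10340 + N(t(sqrt(4 + (4 + 0)*(-1))), 48) = 10340 + (2 - 2*48) = 10340 + (2 - 96) = 10340 - 94 = 10246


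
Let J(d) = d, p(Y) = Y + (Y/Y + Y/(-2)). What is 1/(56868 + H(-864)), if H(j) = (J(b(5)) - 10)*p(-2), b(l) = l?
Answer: 1/56868 ≈ 1.7585e-5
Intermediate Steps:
p(Y) = 1 + Y/2 (p(Y) = Y + (1 + Y*(-½)) = Y + (1 - Y/2) = 1 + Y/2)
H(j) = 0 (H(j) = (5 - 10)*(1 + (½)*(-2)) = -5*(1 - 1) = -5*0 = 0)
1/(56868 + H(-864)) = 1/(56868 + 0) = 1/56868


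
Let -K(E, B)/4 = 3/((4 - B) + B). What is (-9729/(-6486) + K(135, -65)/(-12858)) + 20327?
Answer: 43563976/2143 ≈ 20329.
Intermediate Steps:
K(E, B) = -3 (K(E, B) = -12/((4 - B) + B) = -12/4 = -4*3/4 = -3)
(-9729/(-6486) + K(135, -65)/(-12858)) + 20327 = (-9729/(-6486) - 3/(-12858)) + 20327 = (-9729*(-1/6486) - 3*(-1/12858)) + 20327 = (3/2 + 1/4286) + 20327 = 3215/2143 + 20327 = 43563976/2143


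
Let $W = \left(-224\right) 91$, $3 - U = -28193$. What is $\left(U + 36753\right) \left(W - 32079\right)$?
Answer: $-3407419387$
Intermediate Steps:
$U = 28196$ ($U = 3 - -28193 = 3 + 28193 = 28196$)
$W = -20384$
$\left(U + 36753\right) \left(W - 32079\right) = \left(28196 + 36753\right) \left(-20384 - 32079\right) = 64949 \left(-52463\right) = -3407419387$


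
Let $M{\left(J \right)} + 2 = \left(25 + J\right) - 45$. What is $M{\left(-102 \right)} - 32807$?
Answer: $-32931$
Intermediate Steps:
$M{\left(J \right)} = -22 + J$ ($M{\left(J \right)} = -2 + \left(\left(25 + J\right) - 45\right) = -2 + \left(-20 + J\right) = -22 + J$)
$M{\left(-102 \right)} - 32807 = \left(-22 - 102\right) - 32807 = -124 - 32807 = -32931$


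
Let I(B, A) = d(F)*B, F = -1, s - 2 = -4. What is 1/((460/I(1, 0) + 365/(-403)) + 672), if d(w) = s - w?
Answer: 403/85071 ≈ 0.0047372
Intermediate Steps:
s = -2 (s = 2 - 4 = -2)
d(w) = -2 - w
I(B, A) = -B (I(B, A) = (-2 - 1*(-1))*B = (-2 + 1)*B = -B)
1/((460/I(1, 0) + 365/(-403)) + 672) = 1/((460/((-1*1)) + 365/(-403)) + 672) = 1/((460/(-1) + 365*(-1/403)) + 672) = 1/((460*(-1) - 365/403) + 672) = 1/((-460 - 365/403) + 672) = 1/(-185745/403 + 672) = 1/(85071/403) = 403/85071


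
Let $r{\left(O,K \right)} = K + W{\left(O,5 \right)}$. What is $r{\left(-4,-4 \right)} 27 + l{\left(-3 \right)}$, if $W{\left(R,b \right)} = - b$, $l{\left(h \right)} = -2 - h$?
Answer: $-242$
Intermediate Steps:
$r{\left(O,K \right)} = -5 + K$ ($r{\left(O,K \right)} = K - 5 = -5 + K$)
$r{\left(-4,-4 \right)} 27 + l{\left(-3 \right)} = \left(-5 - 4\right) 27 - -1 = \left(-9\right) 27 + \left(-2 + 3\right) = -243 + 1 = -242$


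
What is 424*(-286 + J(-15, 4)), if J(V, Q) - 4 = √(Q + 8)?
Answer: -119568 + 848*√3 ≈ -1.1810e+5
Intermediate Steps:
J(V, Q) = 4 + √(8 + Q) (J(V, Q) = 4 + √(Q + 8) = 4 + √(8 + Q))
424*(-286 + J(-15, 4)) = 424*(-286 + (4 + √(8 + 4))) = 424*(-286 + (4 + √12)) = 424*(-286 + (4 + 2*√3)) = 424*(-282 + 2*√3) = -119568 + 848*√3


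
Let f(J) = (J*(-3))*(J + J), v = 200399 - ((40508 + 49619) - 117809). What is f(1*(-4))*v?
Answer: -21895776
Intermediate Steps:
v = 228081 (v = 200399 - (90127 - 117809) = 200399 - 1*(-27682) = 200399 + 27682 = 228081)
f(J) = -6*J² (f(J) = (-3*J)*(2*J) = -6*J²)
f(1*(-4))*v = -6*(1*(-4))²*228081 = -6*(-4)²*228081 = -6*16*228081 = -96*228081 = -21895776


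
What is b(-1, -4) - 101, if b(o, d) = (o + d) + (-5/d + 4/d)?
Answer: -423/4 ≈ -105.75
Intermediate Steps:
b(o, d) = d + o - 1/d (b(o, d) = (d + o) - 1/d = d + o - 1/d)
b(-1, -4) - 101 = (-4 - 1 - 1/(-4)) - 101 = (-4 - 1 - 1*(-¼)) - 101 = (-4 - 1 + ¼) - 101 = -19/4 - 101 = -423/4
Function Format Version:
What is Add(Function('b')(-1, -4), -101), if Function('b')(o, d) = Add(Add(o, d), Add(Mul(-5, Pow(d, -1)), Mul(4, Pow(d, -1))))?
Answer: Rational(-423, 4) ≈ -105.75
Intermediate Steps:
Function('b')(o, d) = Add(d, o, Mul(-1, Pow(d, -1))) (Function('b')(o, d) = Add(Add(d, o), Mul(-1, Pow(d, -1))) = Add(d, o, Mul(-1, Pow(d, -1))))
Add(Function('b')(-1, -4), -101) = Add(Add(-4, -1, Mul(-1, Pow(-4, -1))), -101) = Add(Add(-4, -1, Mul(-1, Rational(-1, 4))), -101) = Add(Add(-4, -1, Rational(1, 4)), -101) = Add(Rational(-19, 4), -101) = Rational(-423, 4)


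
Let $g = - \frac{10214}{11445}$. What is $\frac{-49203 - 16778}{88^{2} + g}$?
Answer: $- \frac{755152545}{88619866} \approx -8.5213$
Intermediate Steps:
$g = - \frac{10214}{11445}$ ($g = \left(-10214\right) \frac{1}{11445} = - \frac{10214}{11445} \approx -0.89244$)
$\frac{-49203 - 16778}{88^{2} + g} = \frac{-49203 - 16778}{88^{2} - \frac{10214}{11445}} = - \frac{65981}{7744 - \frac{10214}{11445}} = - \frac{65981}{\frac{88619866}{11445}} = \left(-65981\right) \frac{11445}{88619866} = - \frac{755152545}{88619866}$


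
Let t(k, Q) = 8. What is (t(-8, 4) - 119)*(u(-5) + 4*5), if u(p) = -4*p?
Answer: -4440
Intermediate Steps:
(t(-8, 4) - 119)*(u(-5) + 4*5) = (8 - 119)*(-4*(-5) + 4*5) = -111*(20 + 20) = -111*40 = -4440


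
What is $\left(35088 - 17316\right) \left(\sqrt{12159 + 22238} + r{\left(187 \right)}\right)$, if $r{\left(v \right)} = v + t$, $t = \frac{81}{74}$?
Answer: $\frac{123684234}{37} + 17772 \sqrt{34397} \approx 6.6389 \cdot 10^{6}$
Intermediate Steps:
$t = \frac{81}{74}$ ($t = 81 \cdot \frac{1}{74} = \frac{81}{74} \approx 1.0946$)
$r{\left(v \right)} = \frac{81}{74} + v$ ($r{\left(v \right)} = v + \frac{81}{74} = \frac{81}{74} + v$)
$\left(35088 - 17316\right) \left(\sqrt{12159 + 22238} + r{\left(187 \right)}\right) = \left(35088 - 17316\right) \left(\sqrt{12159 + 22238} + \left(\frac{81}{74} + 187\right)\right) = 17772 \left(\sqrt{34397} + \frac{13919}{74}\right) = 17772 \left(\frac{13919}{74} + \sqrt{34397}\right) = \frac{123684234}{37} + 17772 \sqrt{34397}$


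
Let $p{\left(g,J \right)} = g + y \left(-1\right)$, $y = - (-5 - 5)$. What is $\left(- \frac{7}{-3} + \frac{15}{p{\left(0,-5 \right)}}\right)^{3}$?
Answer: $\frac{125}{216} \approx 0.5787$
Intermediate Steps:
$y = 10$ ($y = \left(-1\right) \left(-10\right) = 10$)
$p{\left(g,J \right)} = -10 + g$ ($p{\left(g,J \right)} = g + 10 \left(-1\right) = g - 10 = -10 + g$)
$\left(- \frac{7}{-3} + \frac{15}{p{\left(0,-5 \right)}}\right)^{3} = \left(- \frac{7}{-3} + \frac{15}{-10 + 0}\right)^{3} = \left(\left(-7\right) \left(- \frac{1}{3}\right) + \frac{15}{-10}\right)^{3} = \left(\frac{7}{3} + 15 \left(- \frac{1}{10}\right)\right)^{3} = \left(\frac{7}{3} - \frac{3}{2}\right)^{3} = \left(\frac{5}{6}\right)^{3} = \frac{125}{216}$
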